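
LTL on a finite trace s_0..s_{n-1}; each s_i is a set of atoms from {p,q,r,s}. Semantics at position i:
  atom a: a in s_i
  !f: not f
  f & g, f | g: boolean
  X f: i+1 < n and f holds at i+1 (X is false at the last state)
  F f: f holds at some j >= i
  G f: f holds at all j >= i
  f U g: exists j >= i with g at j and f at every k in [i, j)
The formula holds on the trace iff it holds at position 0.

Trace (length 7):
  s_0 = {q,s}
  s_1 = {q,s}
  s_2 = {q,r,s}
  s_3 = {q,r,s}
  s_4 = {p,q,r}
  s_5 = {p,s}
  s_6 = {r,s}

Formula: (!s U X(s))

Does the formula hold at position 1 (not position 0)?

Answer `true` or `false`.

Answer: true

Derivation:
s_0={q,s}: (!s U X(s))=True !s=False s=True X(s)=True
s_1={q,s}: (!s U X(s))=True !s=False s=True X(s)=True
s_2={q,r,s}: (!s U X(s))=True !s=False s=True X(s)=True
s_3={q,r,s}: (!s U X(s))=False !s=False s=True X(s)=False
s_4={p,q,r}: (!s U X(s))=True !s=True s=False X(s)=True
s_5={p,s}: (!s U X(s))=True !s=False s=True X(s)=True
s_6={r,s}: (!s U X(s))=False !s=False s=True X(s)=False
Evaluating at position 1: result = True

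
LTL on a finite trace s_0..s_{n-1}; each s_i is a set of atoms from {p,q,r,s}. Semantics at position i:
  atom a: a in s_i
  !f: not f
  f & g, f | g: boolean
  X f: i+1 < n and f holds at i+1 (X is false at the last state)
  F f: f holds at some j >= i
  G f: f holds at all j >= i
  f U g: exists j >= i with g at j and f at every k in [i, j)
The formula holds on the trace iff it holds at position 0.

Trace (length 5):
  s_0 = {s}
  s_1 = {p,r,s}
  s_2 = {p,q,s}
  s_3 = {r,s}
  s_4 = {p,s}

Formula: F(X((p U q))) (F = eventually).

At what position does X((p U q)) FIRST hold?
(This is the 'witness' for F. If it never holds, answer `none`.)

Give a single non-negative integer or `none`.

s_0={s}: X((p U q))=True (p U q)=False p=False q=False
s_1={p,r,s}: X((p U q))=True (p U q)=True p=True q=False
s_2={p,q,s}: X((p U q))=False (p U q)=True p=True q=True
s_3={r,s}: X((p U q))=False (p U q)=False p=False q=False
s_4={p,s}: X((p U q))=False (p U q)=False p=True q=False
F(X((p U q))) holds; first witness at position 0.

Answer: 0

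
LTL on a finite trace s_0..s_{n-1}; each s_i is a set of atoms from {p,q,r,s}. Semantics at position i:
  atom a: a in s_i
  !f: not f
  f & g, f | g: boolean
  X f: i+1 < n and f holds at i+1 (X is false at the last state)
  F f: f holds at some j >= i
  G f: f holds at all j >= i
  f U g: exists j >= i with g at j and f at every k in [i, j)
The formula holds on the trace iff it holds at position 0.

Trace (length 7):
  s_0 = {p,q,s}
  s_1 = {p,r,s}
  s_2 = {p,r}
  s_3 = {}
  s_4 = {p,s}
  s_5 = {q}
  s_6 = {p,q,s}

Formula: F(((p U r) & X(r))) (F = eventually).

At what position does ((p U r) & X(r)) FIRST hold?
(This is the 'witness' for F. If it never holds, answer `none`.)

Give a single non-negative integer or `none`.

s_0={p,q,s}: ((p U r) & X(r))=True (p U r)=True p=True r=False X(r)=True
s_1={p,r,s}: ((p U r) & X(r))=True (p U r)=True p=True r=True X(r)=True
s_2={p,r}: ((p U r) & X(r))=False (p U r)=True p=True r=True X(r)=False
s_3={}: ((p U r) & X(r))=False (p U r)=False p=False r=False X(r)=False
s_4={p,s}: ((p U r) & X(r))=False (p U r)=False p=True r=False X(r)=False
s_5={q}: ((p U r) & X(r))=False (p U r)=False p=False r=False X(r)=False
s_6={p,q,s}: ((p U r) & X(r))=False (p U r)=False p=True r=False X(r)=False
F(((p U r) & X(r))) holds; first witness at position 0.

Answer: 0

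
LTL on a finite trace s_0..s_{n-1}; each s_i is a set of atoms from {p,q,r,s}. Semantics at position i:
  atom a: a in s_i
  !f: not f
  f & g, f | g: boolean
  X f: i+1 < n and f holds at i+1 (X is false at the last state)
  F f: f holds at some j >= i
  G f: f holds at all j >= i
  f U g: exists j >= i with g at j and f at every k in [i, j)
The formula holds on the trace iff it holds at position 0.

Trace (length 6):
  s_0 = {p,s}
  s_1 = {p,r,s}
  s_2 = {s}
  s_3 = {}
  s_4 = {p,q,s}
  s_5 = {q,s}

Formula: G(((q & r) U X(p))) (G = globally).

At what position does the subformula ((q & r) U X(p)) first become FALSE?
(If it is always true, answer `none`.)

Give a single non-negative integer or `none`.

Answer: 1

Derivation:
s_0={p,s}: ((q & r) U X(p))=True (q & r)=False q=False r=False X(p)=True p=True
s_1={p,r,s}: ((q & r) U X(p))=False (q & r)=False q=False r=True X(p)=False p=True
s_2={s}: ((q & r) U X(p))=False (q & r)=False q=False r=False X(p)=False p=False
s_3={}: ((q & r) U X(p))=True (q & r)=False q=False r=False X(p)=True p=False
s_4={p,q,s}: ((q & r) U X(p))=False (q & r)=False q=True r=False X(p)=False p=True
s_5={q,s}: ((q & r) U X(p))=False (q & r)=False q=True r=False X(p)=False p=False
G(((q & r) U X(p))) holds globally = False
First violation at position 1.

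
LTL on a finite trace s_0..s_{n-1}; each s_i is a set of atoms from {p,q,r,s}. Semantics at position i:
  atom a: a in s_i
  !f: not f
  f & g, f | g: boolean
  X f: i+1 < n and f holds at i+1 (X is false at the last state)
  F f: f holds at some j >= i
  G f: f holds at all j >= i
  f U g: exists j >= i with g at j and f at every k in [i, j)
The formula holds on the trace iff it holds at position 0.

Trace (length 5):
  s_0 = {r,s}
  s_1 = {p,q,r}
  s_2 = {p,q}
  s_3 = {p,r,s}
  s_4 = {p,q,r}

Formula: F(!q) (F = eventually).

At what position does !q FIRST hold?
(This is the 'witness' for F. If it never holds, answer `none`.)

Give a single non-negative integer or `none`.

Answer: 0

Derivation:
s_0={r,s}: !q=True q=False
s_1={p,q,r}: !q=False q=True
s_2={p,q}: !q=False q=True
s_3={p,r,s}: !q=True q=False
s_4={p,q,r}: !q=False q=True
F(!q) holds; first witness at position 0.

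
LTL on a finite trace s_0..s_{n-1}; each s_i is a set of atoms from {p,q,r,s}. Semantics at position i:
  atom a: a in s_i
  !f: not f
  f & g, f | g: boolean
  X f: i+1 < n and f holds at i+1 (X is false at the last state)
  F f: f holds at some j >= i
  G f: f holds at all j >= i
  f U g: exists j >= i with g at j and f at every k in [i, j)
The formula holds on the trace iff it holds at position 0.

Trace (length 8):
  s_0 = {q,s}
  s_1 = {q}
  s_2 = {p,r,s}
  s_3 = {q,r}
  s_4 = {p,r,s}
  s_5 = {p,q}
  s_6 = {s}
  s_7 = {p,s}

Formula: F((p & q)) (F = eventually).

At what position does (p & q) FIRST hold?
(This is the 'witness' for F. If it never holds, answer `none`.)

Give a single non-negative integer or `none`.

Answer: 5

Derivation:
s_0={q,s}: (p & q)=False p=False q=True
s_1={q}: (p & q)=False p=False q=True
s_2={p,r,s}: (p & q)=False p=True q=False
s_3={q,r}: (p & q)=False p=False q=True
s_4={p,r,s}: (p & q)=False p=True q=False
s_5={p,q}: (p & q)=True p=True q=True
s_6={s}: (p & q)=False p=False q=False
s_7={p,s}: (p & q)=False p=True q=False
F((p & q)) holds; first witness at position 5.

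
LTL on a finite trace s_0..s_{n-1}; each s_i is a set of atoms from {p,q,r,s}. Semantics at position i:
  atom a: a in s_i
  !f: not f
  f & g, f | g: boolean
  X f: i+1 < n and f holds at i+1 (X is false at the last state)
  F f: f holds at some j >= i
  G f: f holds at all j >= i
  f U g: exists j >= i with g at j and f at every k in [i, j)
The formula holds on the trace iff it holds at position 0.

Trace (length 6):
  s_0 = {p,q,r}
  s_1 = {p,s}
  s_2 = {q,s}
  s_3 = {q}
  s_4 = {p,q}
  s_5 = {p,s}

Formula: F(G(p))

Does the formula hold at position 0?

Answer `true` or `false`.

Answer: true

Derivation:
s_0={p,q,r}: F(G(p))=True G(p)=False p=True
s_1={p,s}: F(G(p))=True G(p)=False p=True
s_2={q,s}: F(G(p))=True G(p)=False p=False
s_3={q}: F(G(p))=True G(p)=False p=False
s_4={p,q}: F(G(p))=True G(p)=True p=True
s_5={p,s}: F(G(p))=True G(p)=True p=True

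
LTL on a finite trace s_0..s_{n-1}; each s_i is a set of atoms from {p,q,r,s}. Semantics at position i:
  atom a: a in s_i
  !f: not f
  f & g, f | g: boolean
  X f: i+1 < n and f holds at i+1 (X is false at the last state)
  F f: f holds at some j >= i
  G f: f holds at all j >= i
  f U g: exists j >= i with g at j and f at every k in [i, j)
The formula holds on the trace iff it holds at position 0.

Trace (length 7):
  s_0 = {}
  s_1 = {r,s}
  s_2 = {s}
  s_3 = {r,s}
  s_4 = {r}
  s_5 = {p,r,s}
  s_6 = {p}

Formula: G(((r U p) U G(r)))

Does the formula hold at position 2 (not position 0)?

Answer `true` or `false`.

Answer: false

Derivation:
s_0={}: G(((r U p) U G(r)))=False ((r U p) U G(r))=False (r U p)=False r=False p=False G(r)=False
s_1={r,s}: G(((r U p) U G(r)))=False ((r U p) U G(r))=False (r U p)=False r=True p=False G(r)=False
s_2={s}: G(((r U p) U G(r)))=False ((r U p) U G(r))=False (r U p)=False r=False p=False G(r)=False
s_3={r,s}: G(((r U p) U G(r)))=False ((r U p) U G(r))=False (r U p)=True r=True p=False G(r)=False
s_4={r}: G(((r U p) U G(r)))=False ((r U p) U G(r))=False (r U p)=True r=True p=False G(r)=False
s_5={p,r,s}: G(((r U p) U G(r)))=False ((r U p) U G(r))=False (r U p)=True r=True p=True G(r)=False
s_6={p}: G(((r U p) U G(r)))=False ((r U p) U G(r))=False (r U p)=True r=False p=True G(r)=False
Evaluating at position 2: result = False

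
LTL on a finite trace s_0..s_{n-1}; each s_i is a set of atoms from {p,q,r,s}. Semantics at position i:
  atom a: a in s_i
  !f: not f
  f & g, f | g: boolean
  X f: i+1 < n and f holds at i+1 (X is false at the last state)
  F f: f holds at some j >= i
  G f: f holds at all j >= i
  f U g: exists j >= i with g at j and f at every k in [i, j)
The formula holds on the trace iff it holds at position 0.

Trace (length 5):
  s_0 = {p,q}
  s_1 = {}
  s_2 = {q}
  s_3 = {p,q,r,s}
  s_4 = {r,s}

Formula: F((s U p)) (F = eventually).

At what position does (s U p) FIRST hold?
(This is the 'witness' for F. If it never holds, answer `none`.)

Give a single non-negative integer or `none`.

Answer: 0

Derivation:
s_0={p,q}: (s U p)=True s=False p=True
s_1={}: (s U p)=False s=False p=False
s_2={q}: (s U p)=False s=False p=False
s_3={p,q,r,s}: (s U p)=True s=True p=True
s_4={r,s}: (s U p)=False s=True p=False
F((s U p)) holds; first witness at position 0.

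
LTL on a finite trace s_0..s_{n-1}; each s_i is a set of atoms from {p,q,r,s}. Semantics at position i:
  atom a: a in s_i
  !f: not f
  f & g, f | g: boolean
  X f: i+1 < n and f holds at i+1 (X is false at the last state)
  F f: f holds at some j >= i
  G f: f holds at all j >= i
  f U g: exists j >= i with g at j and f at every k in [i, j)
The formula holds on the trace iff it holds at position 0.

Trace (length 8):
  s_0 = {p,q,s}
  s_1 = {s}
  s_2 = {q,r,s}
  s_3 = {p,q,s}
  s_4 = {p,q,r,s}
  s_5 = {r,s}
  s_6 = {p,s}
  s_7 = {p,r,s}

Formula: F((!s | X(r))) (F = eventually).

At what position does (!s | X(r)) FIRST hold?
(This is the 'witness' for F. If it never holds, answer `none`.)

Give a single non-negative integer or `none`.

s_0={p,q,s}: (!s | X(r))=False !s=False s=True X(r)=False r=False
s_1={s}: (!s | X(r))=True !s=False s=True X(r)=True r=False
s_2={q,r,s}: (!s | X(r))=False !s=False s=True X(r)=False r=True
s_3={p,q,s}: (!s | X(r))=True !s=False s=True X(r)=True r=False
s_4={p,q,r,s}: (!s | X(r))=True !s=False s=True X(r)=True r=True
s_5={r,s}: (!s | X(r))=False !s=False s=True X(r)=False r=True
s_6={p,s}: (!s | X(r))=True !s=False s=True X(r)=True r=False
s_7={p,r,s}: (!s | X(r))=False !s=False s=True X(r)=False r=True
F((!s | X(r))) holds; first witness at position 1.

Answer: 1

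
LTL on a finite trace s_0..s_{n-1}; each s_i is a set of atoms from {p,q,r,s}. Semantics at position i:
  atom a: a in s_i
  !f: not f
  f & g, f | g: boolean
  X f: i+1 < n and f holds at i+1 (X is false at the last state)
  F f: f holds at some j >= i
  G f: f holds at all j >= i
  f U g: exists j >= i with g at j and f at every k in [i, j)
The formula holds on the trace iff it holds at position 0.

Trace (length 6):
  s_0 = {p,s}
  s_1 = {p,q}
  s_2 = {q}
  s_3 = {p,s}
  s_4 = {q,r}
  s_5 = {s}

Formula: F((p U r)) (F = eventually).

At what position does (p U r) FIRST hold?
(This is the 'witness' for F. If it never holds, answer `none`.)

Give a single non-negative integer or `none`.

s_0={p,s}: (p U r)=False p=True r=False
s_1={p,q}: (p U r)=False p=True r=False
s_2={q}: (p U r)=False p=False r=False
s_3={p,s}: (p U r)=True p=True r=False
s_4={q,r}: (p U r)=True p=False r=True
s_5={s}: (p U r)=False p=False r=False
F((p U r)) holds; first witness at position 3.

Answer: 3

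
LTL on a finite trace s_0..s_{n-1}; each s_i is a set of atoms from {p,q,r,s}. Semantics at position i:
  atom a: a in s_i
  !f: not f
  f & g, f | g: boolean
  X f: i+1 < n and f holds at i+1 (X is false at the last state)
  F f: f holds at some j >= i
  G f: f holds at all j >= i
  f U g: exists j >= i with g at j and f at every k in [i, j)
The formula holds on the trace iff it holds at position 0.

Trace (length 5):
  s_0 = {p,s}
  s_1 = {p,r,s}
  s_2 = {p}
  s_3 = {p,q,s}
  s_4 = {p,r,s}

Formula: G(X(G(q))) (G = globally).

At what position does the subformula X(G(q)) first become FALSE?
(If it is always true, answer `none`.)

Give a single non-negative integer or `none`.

s_0={p,s}: X(G(q))=False G(q)=False q=False
s_1={p,r,s}: X(G(q))=False G(q)=False q=False
s_2={p}: X(G(q))=False G(q)=False q=False
s_3={p,q,s}: X(G(q))=False G(q)=False q=True
s_4={p,r,s}: X(G(q))=False G(q)=False q=False
G(X(G(q))) holds globally = False
First violation at position 0.

Answer: 0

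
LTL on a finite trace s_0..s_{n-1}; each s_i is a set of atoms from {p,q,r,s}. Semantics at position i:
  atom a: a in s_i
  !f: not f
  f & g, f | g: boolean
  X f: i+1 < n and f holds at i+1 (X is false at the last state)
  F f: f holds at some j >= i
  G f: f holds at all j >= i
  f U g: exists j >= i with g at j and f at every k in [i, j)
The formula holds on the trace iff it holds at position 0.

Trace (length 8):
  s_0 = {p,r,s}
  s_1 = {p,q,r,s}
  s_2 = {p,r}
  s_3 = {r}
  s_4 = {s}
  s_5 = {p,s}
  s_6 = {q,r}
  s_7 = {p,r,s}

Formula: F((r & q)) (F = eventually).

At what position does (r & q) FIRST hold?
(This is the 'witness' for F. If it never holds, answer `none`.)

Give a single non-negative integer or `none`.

Answer: 1

Derivation:
s_0={p,r,s}: (r & q)=False r=True q=False
s_1={p,q,r,s}: (r & q)=True r=True q=True
s_2={p,r}: (r & q)=False r=True q=False
s_3={r}: (r & q)=False r=True q=False
s_4={s}: (r & q)=False r=False q=False
s_5={p,s}: (r & q)=False r=False q=False
s_6={q,r}: (r & q)=True r=True q=True
s_7={p,r,s}: (r & q)=False r=True q=False
F((r & q)) holds; first witness at position 1.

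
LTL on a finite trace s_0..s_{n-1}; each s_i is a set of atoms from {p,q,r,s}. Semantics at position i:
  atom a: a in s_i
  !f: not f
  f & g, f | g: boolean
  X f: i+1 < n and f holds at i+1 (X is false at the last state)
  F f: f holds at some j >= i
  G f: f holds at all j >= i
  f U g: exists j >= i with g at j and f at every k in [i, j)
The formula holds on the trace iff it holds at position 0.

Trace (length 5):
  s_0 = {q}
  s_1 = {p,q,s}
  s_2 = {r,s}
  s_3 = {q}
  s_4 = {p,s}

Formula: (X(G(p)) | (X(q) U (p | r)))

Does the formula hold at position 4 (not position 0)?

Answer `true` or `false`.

Answer: true

Derivation:
s_0={q}: (X(G(p)) | (X(q) U (p | r)))=True X(G(p))=False G(p)=False p=False (X(q) U (p | r))=True X(q)=True q=True (p | r)=False r=False
s_1={p,q,s}: (X(G(p)) | (X(q) U (p | r)))=True X(G(p))=False G(p)=False p=True (X(q) U (p | r))=True X(q)=False q=True (p | r)=True r=False
s_2={r,s}: (X(G(p)) | (X(q) U (p | r)))=True X(G(p))=False G(p)=False p=False (X(q) U (p | r))=True X(q)=True q=False (p | r)=True r=True
s_3={q}: (X(G(p)) | (X(q) U (p | r)))=True X(G(p))=True G(p)=False p=False (X(q) U (p | r))=False X(q)=False q=True (p | r)=False r=False
s_4={p,s}: (X(G(p)) | (X(q) U (p | r)))=True X(G(p))=False G(p)=True p=True (X(q) U (p | r))=True X(q)=False q=False (p | r)=True r=False
Evaluating at position 4: result = True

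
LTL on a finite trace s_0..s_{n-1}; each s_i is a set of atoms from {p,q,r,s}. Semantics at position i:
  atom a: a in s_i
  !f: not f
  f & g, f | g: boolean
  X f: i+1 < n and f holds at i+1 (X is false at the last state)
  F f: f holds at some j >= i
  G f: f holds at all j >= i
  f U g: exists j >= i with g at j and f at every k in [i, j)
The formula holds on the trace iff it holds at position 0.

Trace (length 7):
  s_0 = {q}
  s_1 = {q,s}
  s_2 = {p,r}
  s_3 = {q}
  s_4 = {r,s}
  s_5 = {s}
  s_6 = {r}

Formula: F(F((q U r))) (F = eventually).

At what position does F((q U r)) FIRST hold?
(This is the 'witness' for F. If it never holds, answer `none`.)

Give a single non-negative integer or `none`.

s_0={q}: F((q U r))=True (q U r)=True q=True r=False
s_1={q,s}: F((q U r))=True (q U r)=True q=True r=False
s_2={p,r}: F((q U r))=True (q U r)=True q=False r=True
s_3={q}: F((q U r))=True (q U r)=True q=True r=False
s_4={r,s}: F((q U r))=True (q U r)=True q=False r=True
s_5={s}: F((q U r))=True (q U r)=False q=False r=False
s_6={r}: F((q U r))=True (q U r)=True q=False r=True
F(F((q U r))) holds; first witness at position 0.

Answer: 0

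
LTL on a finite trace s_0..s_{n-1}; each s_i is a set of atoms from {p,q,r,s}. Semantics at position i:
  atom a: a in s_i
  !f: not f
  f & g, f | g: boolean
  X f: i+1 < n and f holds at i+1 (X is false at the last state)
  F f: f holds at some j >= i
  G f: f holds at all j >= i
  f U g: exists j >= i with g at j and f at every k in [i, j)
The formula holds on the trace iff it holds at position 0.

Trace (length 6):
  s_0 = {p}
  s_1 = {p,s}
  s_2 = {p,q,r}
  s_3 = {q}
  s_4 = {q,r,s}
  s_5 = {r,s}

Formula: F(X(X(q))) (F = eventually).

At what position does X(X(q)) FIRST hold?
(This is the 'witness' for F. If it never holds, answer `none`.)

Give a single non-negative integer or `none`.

s_0={p}: X(X(q))=True X(q)=False q=False
s_1={p,s}: X(X(q))=True X(q)=True q=False
s_2={p,q,r}: X(X(q))=True X(q)=True q=True
s_3={q}: X(X(q))=False X(q)=True q=True
s_4={q,r,s}: X(X(q))=False X(q)=False q=True
s_5={r,s}: X(X(q))=False X(q)=False q=False
F(X(X(q))) holds; first witness at position 0.

Answer: 0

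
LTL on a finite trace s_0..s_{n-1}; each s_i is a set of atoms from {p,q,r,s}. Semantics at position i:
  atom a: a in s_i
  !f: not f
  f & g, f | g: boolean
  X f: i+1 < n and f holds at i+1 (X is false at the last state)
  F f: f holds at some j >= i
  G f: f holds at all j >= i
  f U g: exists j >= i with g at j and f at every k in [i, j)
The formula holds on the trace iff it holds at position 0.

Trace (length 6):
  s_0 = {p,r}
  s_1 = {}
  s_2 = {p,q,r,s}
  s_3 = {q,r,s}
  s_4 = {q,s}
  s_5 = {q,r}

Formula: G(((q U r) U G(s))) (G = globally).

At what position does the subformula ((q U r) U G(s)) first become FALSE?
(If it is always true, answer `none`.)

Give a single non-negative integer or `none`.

s_0={p,r}: ((q U r) U G(s))=False (q U r)=True q=False r=True G(s)=False s=False
s_1={}: ((q U r) U G(s))=False (q U r)=False q=False r=False G(s)=False s=False
s_2={p,q,r,s}: ((q U r) U G(s))=False (q U r)=True q=True r=True G(s)=False s=True
s_3={q,r,s}: ((q U r) U G(s))=False (q U r)=True q=True r=True G(s)=False s=True
s_4={q,s}: ((q U r) U G(s))=False (q U r)=True q=True r=False G(s)=False s=True
s_5={q,r}: ((q U r) U G(s))=False (q U r)=True q=True r=True G(s)=False s=False
G(((q U r) U G(s))) holds globally = False
First violation at position 0.

Answer: 0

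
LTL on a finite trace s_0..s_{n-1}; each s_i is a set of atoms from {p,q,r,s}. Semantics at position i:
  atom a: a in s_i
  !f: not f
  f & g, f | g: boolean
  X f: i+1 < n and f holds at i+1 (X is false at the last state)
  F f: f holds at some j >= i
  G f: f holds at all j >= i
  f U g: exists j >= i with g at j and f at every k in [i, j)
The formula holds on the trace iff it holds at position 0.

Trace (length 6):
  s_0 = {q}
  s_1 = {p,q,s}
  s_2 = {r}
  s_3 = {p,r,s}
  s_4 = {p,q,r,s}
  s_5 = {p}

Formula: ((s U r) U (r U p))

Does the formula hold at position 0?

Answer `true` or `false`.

s_0={q}: ((s U r) U (r U p))=False (s U r)=False s=False r=False (r U p)=False p=False
s_1={p,q,s}: ((s U r) U (r U p))=True (s U r)=True s=True r=False (r U p)=True p=True
s_2={r}: ((s U r) U (r U p))=True (s U r)=True s=False r=True (r U p)=True p=False
s_3={p,r,s}: ((s U r) U (r U p))=True (s U r)=True s=True r=True (r U p)=True p=True
s_4={p,q,r,s}: ((s U r) U (r U p))=True (s U r)=True s=True r=True (r U p)=True p=True
s_5={p}: ((s U r) U (r U p))=True (s U r)=False s=False r=False (r U p)=True p=True

Answer: false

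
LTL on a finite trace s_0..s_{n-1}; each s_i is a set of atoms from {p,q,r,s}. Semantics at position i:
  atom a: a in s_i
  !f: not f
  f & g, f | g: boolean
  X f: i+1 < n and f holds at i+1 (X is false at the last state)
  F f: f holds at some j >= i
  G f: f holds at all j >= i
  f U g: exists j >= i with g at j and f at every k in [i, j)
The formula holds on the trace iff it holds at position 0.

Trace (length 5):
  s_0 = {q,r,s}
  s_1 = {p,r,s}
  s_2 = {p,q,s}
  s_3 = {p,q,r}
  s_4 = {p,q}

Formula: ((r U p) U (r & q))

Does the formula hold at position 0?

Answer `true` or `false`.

Answer: true

Derivation:
s_0={q,r,s}: ((r U p) U (r & q))=True (r U p)=True r=True p=False (r & q)=True q=True
s_1={p,r,s}: ((r U p) U (r & q))=True (r U p)=True r=True p=True (r & q)=False q=False
s_2={p,q,s}: ((r U p) U (r & q))=True (r U p)=True r=False p=True (r & q)=False q=True
s_3={p,q,r}: ((r U p) U (r & q))=True (r U p)=True r=True p=True (r & q)=True q=True
s_4={p,q}: ((r U p) U (r & q))=False (r U p)=True r=False p=True (r & q)=False q=True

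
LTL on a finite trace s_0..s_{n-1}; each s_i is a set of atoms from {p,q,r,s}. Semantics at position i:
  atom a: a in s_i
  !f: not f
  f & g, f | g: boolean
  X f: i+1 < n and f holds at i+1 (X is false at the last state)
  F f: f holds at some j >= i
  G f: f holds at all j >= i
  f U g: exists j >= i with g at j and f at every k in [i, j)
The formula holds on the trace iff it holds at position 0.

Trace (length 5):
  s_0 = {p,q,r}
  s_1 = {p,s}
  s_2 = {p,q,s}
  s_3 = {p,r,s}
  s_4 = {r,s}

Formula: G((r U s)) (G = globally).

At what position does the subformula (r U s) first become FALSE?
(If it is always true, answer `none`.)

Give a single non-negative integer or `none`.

Answer: none

Derivation:
s_0={p,q,r}: (r U s)=True r=True s=False
s_1={p,s}: (r U s)=True r=False s=True
s_2={p,q,s}: (r U s)=True r=False s=True
s_3={p,r,s}: (r U s)=True r=True s=True
s_4={r,s}: (r U s)=True r=True s=True
G((r U s)) holds globally = True
No violation — formula holds at every position.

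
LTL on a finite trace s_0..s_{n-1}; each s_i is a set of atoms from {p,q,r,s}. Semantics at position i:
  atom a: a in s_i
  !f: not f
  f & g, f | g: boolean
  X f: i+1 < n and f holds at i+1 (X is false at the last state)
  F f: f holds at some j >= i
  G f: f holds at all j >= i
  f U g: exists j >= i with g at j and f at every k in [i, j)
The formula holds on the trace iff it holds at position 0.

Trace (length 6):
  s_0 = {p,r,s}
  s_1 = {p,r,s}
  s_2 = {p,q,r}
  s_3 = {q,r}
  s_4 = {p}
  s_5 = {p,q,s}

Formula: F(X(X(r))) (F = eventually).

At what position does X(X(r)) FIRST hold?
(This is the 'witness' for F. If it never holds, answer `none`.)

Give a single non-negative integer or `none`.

s_0={p,r,s}: X(X(r))=True X(r)=True r=True
s_1={p,r,s}: X(X(r))=True X(r)=True r=True
s_2={p,q,r}: X(X(r))=False X(r)=True r=True
s_3={q,r}: X(X(r))=False X(r)=False r=True
s_4={p}: X(X(r))=False X(r)=False r=False
s_5={p,q,s}: X(X(r))=False X(r)=False r=False
F(X(X(r))) holds; first witness at position 0.

Answer: 0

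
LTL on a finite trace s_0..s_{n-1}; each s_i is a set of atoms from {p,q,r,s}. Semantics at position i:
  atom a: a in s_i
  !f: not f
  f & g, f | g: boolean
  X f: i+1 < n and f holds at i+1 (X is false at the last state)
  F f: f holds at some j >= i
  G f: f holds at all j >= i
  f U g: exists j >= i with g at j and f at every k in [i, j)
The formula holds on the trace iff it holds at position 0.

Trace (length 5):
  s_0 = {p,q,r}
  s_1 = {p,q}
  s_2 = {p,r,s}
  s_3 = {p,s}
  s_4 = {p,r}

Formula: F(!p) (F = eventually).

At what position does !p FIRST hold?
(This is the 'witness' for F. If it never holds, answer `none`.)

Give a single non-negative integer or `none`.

s_0={p,q,r}: !p=False p=True
s_1={p,q}: !p=False p=True
s_2={p,r,s}: !p=False p=True
s_3={p,s}: !p=False p=True
s_4={p,r}: !p=False p=True
F(!p) does not hold (no witness exists).

Answer: none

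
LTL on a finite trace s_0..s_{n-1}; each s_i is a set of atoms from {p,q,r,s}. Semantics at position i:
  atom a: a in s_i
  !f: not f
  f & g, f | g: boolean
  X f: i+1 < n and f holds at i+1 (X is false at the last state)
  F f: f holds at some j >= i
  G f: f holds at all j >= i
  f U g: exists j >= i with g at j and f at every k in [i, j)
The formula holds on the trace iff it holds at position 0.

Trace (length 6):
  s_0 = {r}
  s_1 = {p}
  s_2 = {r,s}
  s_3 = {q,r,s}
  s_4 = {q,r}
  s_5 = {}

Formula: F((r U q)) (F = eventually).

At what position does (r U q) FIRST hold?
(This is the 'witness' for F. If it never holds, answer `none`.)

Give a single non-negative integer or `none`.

s_0={r}: (r U q)=False r=True q=False
s_1={p}: (r U q)=False r=False q=False
s_2={r,s}: (r U q)=True r=True q=False
s_3={q,r,s}: (r U q)=True r=True q=True
s_4={q,r}: (r U q)=True r=True q=True
s_5={}: (r U q)=False r=False q=False
F((r U q)) holds; first witness at position 2.

Answer: 2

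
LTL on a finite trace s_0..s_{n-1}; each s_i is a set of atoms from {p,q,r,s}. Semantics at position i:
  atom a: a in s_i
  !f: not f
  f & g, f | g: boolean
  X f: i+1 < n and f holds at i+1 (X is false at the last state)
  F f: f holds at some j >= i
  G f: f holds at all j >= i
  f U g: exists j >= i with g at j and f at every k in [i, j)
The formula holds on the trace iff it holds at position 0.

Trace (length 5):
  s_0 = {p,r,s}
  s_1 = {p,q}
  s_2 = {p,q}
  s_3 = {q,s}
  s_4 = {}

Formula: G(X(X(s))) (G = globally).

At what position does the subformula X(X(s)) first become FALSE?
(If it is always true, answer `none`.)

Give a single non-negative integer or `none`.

Answer: 0

Derivation:
s_0={p,r,s}: X(X(s))=False X(s)=False s=True
s_1={p,q}: X(X(s))=True X(s)=False s=False
s_2={p,q}: X(X(s))=False X(s)=True s=False
s_3={q,s}: X(X(s))=False X(s)=False s=True
s_4={}: X(X(s))=False X(s)=False s=False
G(X(X(s))) holds globally = False
First violation at position 0.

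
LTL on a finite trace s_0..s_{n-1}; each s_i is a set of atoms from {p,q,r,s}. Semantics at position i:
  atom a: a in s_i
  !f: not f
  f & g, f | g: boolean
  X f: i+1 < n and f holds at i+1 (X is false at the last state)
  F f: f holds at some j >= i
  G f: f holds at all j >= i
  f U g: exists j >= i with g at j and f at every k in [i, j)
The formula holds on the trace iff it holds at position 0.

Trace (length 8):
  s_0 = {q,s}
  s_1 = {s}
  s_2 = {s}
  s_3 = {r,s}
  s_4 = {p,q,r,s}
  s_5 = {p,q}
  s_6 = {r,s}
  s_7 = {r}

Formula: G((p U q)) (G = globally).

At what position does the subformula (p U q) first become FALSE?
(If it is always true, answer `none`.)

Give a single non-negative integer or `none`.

Answer: 1

Derivation:
s_0={q,s}: (p U q)=True p=False q=True
s_1={s}: (p U q)=False p=False q=False
s_2={s}: (p U q)=False p=False q=False
s_3={r,s}: (p U q)=False p=False q=False
s_4={p,q,r,s}: (p U q)=True p=True q=True
s_5={p,q}: (p U q)=True p=True q=True
s_6={r,s}: (p U q)=False p=False q=False
s_7={r}: (p U q)=False p=False q=False
G((p U q)) holds globally = False
First violation at position 1.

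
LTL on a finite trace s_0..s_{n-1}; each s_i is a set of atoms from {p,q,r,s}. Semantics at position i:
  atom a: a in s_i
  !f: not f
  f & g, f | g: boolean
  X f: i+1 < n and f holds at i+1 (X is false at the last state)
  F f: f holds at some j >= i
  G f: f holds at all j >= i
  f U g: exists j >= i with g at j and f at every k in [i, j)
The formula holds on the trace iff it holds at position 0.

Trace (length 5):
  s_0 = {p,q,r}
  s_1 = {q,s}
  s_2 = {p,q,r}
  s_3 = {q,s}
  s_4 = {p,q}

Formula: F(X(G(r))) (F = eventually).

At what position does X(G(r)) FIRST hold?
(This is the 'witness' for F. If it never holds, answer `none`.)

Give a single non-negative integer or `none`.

s_0={p,q,r}: X(G(r))=False G(r)=False r=True
s_1={q,s}: X(G(r))=False G(r)=False r=False
s_2={p,q,r}: X(G(r))=False G(r)=False r=True
s_3={q,s}: X(G(r))=False G(r)=False r=False
s_4={p,q}: X(G(r))=False G(r)=False r=False
F(X(G(r))) does not hold (no witness exists).

Answer: none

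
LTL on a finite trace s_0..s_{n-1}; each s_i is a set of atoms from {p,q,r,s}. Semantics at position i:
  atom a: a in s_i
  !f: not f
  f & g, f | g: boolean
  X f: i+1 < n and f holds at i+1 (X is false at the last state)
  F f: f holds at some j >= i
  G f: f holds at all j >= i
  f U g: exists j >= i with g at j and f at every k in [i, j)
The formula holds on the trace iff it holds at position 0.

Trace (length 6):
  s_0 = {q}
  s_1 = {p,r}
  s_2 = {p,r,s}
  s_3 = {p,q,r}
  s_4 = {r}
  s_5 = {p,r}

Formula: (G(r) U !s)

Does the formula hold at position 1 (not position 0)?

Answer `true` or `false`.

s_0={q}: (G(r) U !s)=True G(r)=False r=False !s=True s=False
s_1={p,r}: (G(r) U !s)=True G(r)=True r=True !s=True s=False
s_2={p,r,s}: (G(r) U !s)=True G(r)=True r=True !s=False s=True
s_3={p,q,r}: (G(r) U !s)=True G(r)=True r=True !s=True s=False
s_4={r}: (G(r) U !s)=True G(r)=True r=True !s=True s=False
s_5={p,r}: (G(r) U !s)=True G(r)=True r=True !s=True s=False
Evaluating at position 1: result = True

Answer: true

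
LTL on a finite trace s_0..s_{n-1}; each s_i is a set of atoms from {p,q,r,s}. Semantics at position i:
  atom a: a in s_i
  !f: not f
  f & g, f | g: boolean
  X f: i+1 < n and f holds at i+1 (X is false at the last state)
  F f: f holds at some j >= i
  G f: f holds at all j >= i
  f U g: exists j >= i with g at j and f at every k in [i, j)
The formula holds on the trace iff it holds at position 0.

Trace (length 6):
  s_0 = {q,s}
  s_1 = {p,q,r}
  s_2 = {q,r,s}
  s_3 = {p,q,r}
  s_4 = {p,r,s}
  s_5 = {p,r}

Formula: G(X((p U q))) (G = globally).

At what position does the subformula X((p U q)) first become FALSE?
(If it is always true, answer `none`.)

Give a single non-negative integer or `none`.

Answer: 3

Derivation:
s_0={q,s}: X((p U q))=True (p U q)=True p=False q=True
s_1={p,q,r}: X((p U q))=True (p U q)=True p=True q=True
s_2={q,r,s}: X((p U q))=True (p U q)=True p=False q=True
s_3={p,q,r}: X((p U q))=False (p U q)=True p=True q=True
s_4={p,r,s}: X((p U q))=False (p U q)=False p=True q=False
s_5={p,r}: X((p U q))=False (p U q)=False p=True q=False
G(X((p U q))) holds globally = False
First violation at position 3.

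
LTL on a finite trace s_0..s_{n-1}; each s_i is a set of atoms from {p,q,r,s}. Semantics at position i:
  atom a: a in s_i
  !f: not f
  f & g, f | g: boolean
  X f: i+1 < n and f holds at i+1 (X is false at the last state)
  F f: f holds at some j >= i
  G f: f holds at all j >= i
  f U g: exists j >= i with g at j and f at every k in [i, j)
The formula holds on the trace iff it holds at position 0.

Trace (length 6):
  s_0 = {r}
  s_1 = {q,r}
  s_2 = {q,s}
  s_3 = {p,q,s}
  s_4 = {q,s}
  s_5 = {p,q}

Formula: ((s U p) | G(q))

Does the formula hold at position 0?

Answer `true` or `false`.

Answer: false

Derivation:
s_0={r}: ((s U p) | G(q))=False (s U p)=False s=False p=False G(q)=False q=False
s_1={q,r}: ((s U p) | G(q))=True (s U p)=False s=False p=False G(q)=True q=True
s_2={q,s}: ((s U p) | G(q))=True (s U p)=True s=True p=False G(q)=True q=True
s_3={p,q,s}: ((s U p) | G(q))=True (s U p)=True s=True p=True G(q)=True q=True
s_4={q,s}: ((s U p) | G(q))=True (s U p)=True s=True p=False G(q)=True q=True
s_5={p,q}: ((s U p) | G(q))=True (s U p)=True s=False p=True G(q)=True q=True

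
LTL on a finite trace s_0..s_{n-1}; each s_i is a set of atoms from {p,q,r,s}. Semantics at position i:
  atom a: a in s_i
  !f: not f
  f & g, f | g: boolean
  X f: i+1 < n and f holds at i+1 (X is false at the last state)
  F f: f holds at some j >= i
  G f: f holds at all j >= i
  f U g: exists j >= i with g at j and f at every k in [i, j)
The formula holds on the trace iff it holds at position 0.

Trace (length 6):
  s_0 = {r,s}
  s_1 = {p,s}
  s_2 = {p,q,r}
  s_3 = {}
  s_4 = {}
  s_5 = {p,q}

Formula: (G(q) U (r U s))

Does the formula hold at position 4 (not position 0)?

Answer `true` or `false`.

Answer: false

Derivation:
s_0={r,s}: (G(q) U (r U s))=True G(q)=False q=False (r U s)=True r=True s=True
s_1={p,s}: (G(q) U (r U s))=True G(q)=False q=False (r U s)=True r=False s=True
s_2={p,q,r}: (G(q) U (r U s))=False G(q)=False q=True (r U s)=False r=True s=False
s_3={}: (G(q) U (r U s))=False G(q)=False q=False (r U s)=False r=False s=False
s_4={}: (G(q) U (r U s))=False G(q)=False q=False (r U s)=False r=False s=False
s_5={p,q}: (G(q) U (r U s))=False G(q)=True q=True (r U s)=False r=False s=False
Evaluating at position 4: result = False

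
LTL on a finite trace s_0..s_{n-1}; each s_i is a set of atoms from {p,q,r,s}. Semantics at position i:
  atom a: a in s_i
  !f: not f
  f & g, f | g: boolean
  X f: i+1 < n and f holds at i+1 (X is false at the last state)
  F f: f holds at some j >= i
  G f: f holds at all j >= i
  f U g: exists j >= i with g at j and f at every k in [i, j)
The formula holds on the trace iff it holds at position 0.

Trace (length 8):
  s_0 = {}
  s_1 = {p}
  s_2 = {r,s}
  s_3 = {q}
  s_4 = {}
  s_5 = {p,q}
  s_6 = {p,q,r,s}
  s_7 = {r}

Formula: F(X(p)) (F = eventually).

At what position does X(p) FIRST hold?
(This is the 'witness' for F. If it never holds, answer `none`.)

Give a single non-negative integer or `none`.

s_0={}: X(p)=True p=False
s_1={p}: X(p)=False p=True
s_2={r,s}: X(p)=False p=False
s_3={q}: X(p)=False p=False
s_4={}: X(p)=True p=False
s_5={p,q}: X(p)=True p=True
s_6={p,q,r,s}: X(p)=False p=True
s_7={r}: X(p)=False p=False
F(X(p)) holds; first witness at position 0.

Answer: 0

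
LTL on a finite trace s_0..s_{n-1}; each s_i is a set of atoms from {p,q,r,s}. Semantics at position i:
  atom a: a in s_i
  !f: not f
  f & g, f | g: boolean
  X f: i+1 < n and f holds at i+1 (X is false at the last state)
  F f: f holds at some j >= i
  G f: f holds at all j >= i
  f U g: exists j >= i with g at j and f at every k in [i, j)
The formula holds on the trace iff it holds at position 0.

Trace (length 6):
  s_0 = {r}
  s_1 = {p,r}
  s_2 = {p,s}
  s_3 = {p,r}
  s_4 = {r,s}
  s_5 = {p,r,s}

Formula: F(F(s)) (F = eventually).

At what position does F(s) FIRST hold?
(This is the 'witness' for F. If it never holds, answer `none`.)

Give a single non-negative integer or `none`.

s_0={r}: F(s)=True s=False
s_1={p,r}: F(s)=True s=False
s_2={p,s}: F(s)=True s=True
s_3={p,r}: F(s)=True s=False
s_4={r,s}: F(s)=True s=True
s_5={p,r,s}: F(s)=True s=True
F(F(s)) holds; first witness at position 0.

Answer: 0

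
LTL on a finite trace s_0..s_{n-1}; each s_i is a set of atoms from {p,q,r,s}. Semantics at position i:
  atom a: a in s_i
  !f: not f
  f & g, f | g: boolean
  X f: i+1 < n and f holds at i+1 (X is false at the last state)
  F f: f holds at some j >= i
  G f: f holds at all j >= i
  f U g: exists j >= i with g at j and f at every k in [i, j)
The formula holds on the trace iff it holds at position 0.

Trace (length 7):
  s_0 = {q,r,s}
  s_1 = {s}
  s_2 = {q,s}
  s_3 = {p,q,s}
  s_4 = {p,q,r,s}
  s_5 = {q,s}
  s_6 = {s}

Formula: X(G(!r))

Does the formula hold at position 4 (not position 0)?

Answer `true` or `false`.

Answer: true

Derivation:
s_0={q,r,s}: X(G(!r))=False G(!r)=False !r=False r=True
s_1={s}: X(G(!r))=False G(!r)=False !r=True r=False
s_2={q,s}: X(G(!r))=False G(!r)=False !r=True r=False
s_3={p,q,s}: X(G(!r))=False G(!r)=False !r=True r=False
s_4={p,q,r,s}: X(G(!r))=True G(!r)=False !r=False r=True
s_5={q,s}: X(G(!r))=True G(!r)=True !r=True r=False
s_6={s}: X(G(!r))=False G(!r)=True !r=True r=False
Evaluating at position 4: result = True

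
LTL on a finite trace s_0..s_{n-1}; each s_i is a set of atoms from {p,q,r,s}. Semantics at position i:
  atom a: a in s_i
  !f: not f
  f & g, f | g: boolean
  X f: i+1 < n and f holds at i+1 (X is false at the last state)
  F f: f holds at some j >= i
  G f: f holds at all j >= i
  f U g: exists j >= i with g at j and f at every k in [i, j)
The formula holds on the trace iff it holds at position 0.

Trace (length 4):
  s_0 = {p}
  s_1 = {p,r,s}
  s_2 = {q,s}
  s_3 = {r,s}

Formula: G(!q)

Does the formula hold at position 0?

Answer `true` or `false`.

Answer: false

Derivation:
s_0={p}: G(!q)=False !q=True q=False
s_1={p,r,s}: G(!q)=False !q=True q=False
s_2={q,s}: G(!q)=False !q=False q=True
s_3={r,s}: G(!q)=True !q=True q=False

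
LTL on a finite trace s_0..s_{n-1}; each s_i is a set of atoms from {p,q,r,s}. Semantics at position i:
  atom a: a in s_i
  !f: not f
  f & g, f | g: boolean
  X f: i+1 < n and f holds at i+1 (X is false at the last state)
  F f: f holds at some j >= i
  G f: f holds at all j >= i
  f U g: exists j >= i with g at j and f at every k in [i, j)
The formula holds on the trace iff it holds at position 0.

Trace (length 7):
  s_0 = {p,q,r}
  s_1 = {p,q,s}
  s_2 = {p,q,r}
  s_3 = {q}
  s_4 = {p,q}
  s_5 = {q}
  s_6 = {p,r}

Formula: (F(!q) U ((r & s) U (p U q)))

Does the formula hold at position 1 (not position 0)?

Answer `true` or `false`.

s_0={p,q,r}: (F(!q) U ((r & s) U (p U q)))=True F(!q)=True !q=False q=True ((r & s) U (p U q))=True (r & s)=False r=True s=False (p U q)=True p=True
s_1={p,q,s}: (F(!q) U ((r & s) U (p U q)))=True F(!q)=True !q=False q=True ((r & s) U (p U q))=True (r & s)=False r=False s=True (p U q)=True p=True
s_2={p,q,r}: (F(!q) U ((r & s) U (p U q)))=True F(!q)=True !q=False q=True ((r & s) U (p U q))=True (r & s)=False r=True s=False (p U q)=True p=True
s_3={q}: (F(!q) U ((r & s) U (p U q)))=True F(!q)=True !q=False q=True ((r & s) U (p U q))=True (r & s)=False r=False s=False (p U q)=True p=False
s_4={p,q}: (F(!q) U ((r & s) U (p U q)))=True F(!q)=True !q=False q=True ((r & s) U (p U q))=True (r & s)=False r=False s=False (p U q)=True p=True
s_5={q}: (F(!q) U ((r & s) U (p U q)))=True F(!q)=True !q=False q=True ((r & s) U (p U q))=True (r & s)=False r=False s=False (p U q)=True p=False
s_6={p,r}: (F(!q) U ((r & s) U (p U q)))=False F(!q)=True !q=True q=False ((r & s) U (p U q))=False (r & s)=False r=True s=False (p U q)=False p=True
Evaluating at position 1: result = True

Answer: true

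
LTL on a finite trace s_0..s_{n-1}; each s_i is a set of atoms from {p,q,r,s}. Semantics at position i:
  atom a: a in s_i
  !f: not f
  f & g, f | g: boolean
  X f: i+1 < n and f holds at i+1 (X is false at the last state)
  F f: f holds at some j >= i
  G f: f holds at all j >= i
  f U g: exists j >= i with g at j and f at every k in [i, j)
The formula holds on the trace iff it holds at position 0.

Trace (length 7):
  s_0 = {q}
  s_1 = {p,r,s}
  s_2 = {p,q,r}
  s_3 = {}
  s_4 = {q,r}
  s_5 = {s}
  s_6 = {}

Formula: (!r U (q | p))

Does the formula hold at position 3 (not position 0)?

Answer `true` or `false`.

Answer: true

Derivation:
s_0={q}: (!r U (q | p))=True !r=True r=False (q | p)=True q=True p=False
s_1={p,r,s}: (!r U (q | p))=True !r=False r=True (q | p)=True q=False p=True
s_2={p,q,r}: (!r U (q | p))=True !r=False r=True (q | p)=True q=True p=True
s_3={}: (!r U (q | p))=True !r=True r=False (q | p)=False q=False p=False
s_4={q,r}: (!r U (q | p))=True !r=False r=True (q | p)=True q=True p=False
s_5={s}: (!r U (q | p))=False !r=True r=False (q | p)=False q=False p=False
s_6={}: (!r U (q | p))=False !r=True r=False (q | p)=False q=False p=False
Evaluating at position 3: result = True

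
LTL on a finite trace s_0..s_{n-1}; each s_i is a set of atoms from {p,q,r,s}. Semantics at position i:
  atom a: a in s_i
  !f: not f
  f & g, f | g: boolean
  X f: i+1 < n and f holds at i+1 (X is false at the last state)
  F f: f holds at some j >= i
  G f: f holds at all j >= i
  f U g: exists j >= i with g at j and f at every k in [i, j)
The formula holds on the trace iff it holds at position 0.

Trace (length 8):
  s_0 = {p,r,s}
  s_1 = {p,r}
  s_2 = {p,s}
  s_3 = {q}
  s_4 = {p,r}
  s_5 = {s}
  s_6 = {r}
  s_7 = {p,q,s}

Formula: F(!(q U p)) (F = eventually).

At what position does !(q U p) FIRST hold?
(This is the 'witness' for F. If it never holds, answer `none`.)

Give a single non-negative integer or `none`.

Answer: 5

Derivation:
s_0={p,r,s}: !(q U p)=False (q U p)=True q=False p=True
s_1={p,r}: !(q U p)=False (q U p)=True q=False p=True
s_2={p,s}: !(q U p)=False (q U p)=True q=False p=True
s_3={q}: !(q U p)=False (q U p)=True q=True p=False
s_4={p,r}: !(q U p)=False (q U p)=True q=False p=True
s_5={s}: !(q U p)=True (q U p)=False q=False p=False
s_6={r}: !(q U p)=True (q U p)=False q=False p=False
s_7={p,q,s}: !(q U p)=False (q U p)=True q=True p=True
F(!(q U p)) holds; first witness at position 5.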